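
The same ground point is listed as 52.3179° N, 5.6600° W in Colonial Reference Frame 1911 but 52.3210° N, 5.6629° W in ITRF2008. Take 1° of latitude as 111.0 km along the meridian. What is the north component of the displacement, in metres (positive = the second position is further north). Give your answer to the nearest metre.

Δφ = 52.3210° − 52.3179° = +0.0031°; Δλ = -5.6629° − -5.6600° = -0.0029°.
ΔN = Δφ × 111000 = 344.1 m; ΔE = Δλ × 111000 × cos(52.3179°) = -0.0029 × 111000 × 0.611280 = -196.8 m.

ΔN = 344 m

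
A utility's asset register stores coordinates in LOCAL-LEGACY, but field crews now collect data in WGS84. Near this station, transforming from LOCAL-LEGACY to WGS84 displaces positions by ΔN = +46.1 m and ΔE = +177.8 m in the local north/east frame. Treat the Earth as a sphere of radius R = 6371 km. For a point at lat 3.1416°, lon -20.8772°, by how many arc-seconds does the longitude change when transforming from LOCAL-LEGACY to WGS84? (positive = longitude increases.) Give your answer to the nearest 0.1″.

At latitude 3.1416°, cos φ = 0.998497.
One radian of longitude at latitude φ spans R cos φ, so Δλ = ΔE / (R cos φ) = 177.8 / (6371000 × 0.998497) = 2.7950e-05 rad = 5.765″.

Δλ = 5.8″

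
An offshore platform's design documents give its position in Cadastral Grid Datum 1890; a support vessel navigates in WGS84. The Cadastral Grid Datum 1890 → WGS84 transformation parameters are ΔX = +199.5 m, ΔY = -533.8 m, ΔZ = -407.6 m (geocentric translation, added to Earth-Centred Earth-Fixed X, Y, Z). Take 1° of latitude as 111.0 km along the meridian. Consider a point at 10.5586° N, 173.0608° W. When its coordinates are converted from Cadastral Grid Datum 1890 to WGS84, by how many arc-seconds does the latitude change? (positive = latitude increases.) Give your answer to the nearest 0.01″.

sin φ = 0.183241, cos φ = 0.983068, sin λ = -0.120816, cos λ = -0.992675.
North component: ΔN = −sin φ cos λ·ΔX − sin φ sin λ·ΔY + cos φ·ΔZ = −(0.183241)(-0.992675)(199.5) − (0.183241)(-0.120816)(-533.8) + (0.983068)(-407.6) = -376.23 m.
1° of latitude spans 111000 m, so Δφ = -376.23 / 111000 × 3600 = -12.202″.

Δφ = -12.20″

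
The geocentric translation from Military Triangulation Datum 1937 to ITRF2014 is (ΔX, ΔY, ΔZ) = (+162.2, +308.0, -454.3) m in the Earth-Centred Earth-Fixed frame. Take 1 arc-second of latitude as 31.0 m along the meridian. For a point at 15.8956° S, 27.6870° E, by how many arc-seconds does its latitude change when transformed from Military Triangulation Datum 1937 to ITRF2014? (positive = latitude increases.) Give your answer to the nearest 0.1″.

Δφ = -11.6″

sin φ = -0.273885, cos φ = 0.961762, sin λ = 0.464641, cos λ = 0.885499.
North component: ΔN = −sin φ cos λ·ΔX − sin φ sin λ·ΔY + cos φ·ΔZ = −(-0.273885)(0.885499)(162.2) − (-0.273885)(0.464641)(308.0) + (0.961762)(-454.3) = -358.40 m.
1° of latitude spans 3600 × 31.00 = 111600 m, so Δφ = -358.40 / 111600 × 3600 = -11.561″.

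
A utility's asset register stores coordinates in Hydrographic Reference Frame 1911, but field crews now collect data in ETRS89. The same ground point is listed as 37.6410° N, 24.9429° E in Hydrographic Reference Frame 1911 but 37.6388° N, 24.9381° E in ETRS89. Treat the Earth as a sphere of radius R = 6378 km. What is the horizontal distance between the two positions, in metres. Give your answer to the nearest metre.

Δφ = 37.6388° − 37.6410° = -0.0022°; Δλ = 24.9381° − 24.9429° = -0.0048°.
1° along a meridian = πR/180 = 111317 m.
ΔN = Δφ × 111317 = -244.9 m; ΔE = Δλ × 111317 × cos(37.6410°) = -0.0048 × 111317 × 0.791853 = -423.1 m.
Distance = √(ΔE² + ΔN²) = √((-423.1)² + (-244.9)²) = 488.9 m.

489 m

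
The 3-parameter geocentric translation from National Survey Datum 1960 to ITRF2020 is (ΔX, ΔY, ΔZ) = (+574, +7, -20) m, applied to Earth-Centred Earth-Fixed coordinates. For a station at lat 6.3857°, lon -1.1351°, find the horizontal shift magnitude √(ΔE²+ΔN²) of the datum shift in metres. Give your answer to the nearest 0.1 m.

85.7 m

At φ = 6.3857°, λ = -1.1351°: sin φ = 0.111221, cos φ = 0.993796, sin λ = -0.019810, cos λ = 0.999804.
ΔE = −sin λ·ΔX + cos λ·ΔY = −(-0.019810)·(574) + (0.999804)·(7) = 18.37 m.
ΔN = −sin φ cos λ·ΔX − sin φ sin λ·ΔY + cos φ·ΔZ = −(0.111221)(0.999804)(574) − (0.111221)(-0.019810)(7) + (0.993796)(-20) = -83.69 m.
Horizontal magnitude = √(ΔE² + ΔN²) = √(18.37² + (-83.69)²) = 85.68 m.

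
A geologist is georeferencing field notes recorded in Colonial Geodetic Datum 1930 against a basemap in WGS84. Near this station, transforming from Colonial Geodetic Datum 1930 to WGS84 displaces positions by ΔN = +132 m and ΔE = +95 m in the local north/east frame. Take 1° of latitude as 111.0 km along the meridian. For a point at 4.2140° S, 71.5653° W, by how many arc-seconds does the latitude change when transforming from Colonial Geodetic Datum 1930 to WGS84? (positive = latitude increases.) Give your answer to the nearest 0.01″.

1° of latitude = 111.0 km, so Δφ = 132.0 / 111000 = 0.0011892° = 4.281″.

Δφ = 4.28″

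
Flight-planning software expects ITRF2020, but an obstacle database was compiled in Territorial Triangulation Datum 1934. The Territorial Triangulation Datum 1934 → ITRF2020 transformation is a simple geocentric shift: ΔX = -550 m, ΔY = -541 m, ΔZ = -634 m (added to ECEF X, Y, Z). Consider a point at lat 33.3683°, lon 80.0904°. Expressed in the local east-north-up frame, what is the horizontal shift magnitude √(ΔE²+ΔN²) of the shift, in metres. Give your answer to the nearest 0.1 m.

At φ = 33.3683°, λ = 80.0904°: sin φ = 0.550019, cos φ = 0.835152, sin λ = 0.985081, cos λ = 0.172094.
ΔE = −sin λ·ΔX + cos λ·ΔY = −(0.985081)·(-550) + (0.172094)·(-541) = 448.69 m.
ΔN = −sin φ cos λ·ΔX − sin φ sin λ·ΔY + cos φ·ΔZ = −(0.550019)(0.172094)(-550) − (0.550019)(0.985081)(-541) + (0.835152)(-634) = -184.31 m.
Horizontal magnitude = √(ΔE² + ΔN²) = √(448.69² + (-184.31)²) = 485.07 m.

485.1 m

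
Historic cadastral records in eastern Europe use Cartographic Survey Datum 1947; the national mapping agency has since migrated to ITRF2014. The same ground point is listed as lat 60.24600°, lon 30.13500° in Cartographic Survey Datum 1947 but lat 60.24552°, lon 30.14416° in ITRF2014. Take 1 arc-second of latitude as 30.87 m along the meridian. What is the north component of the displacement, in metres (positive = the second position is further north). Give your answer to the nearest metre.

Δφ = 60.24552° − 60.24600° = -0.00048°; Δλ = 30.14416° − 30.13500° = +0.00916°.
1° of latitude = 3600 × 30.87 = 111132 m.
ΔN = Δφ × 111132 = -53.3 m; ΔE = Δλ × 111132 × cos(60.24600°) = +0.00916 × 111132 × 0.496277 = 505.2 m.

ΔN = -53 m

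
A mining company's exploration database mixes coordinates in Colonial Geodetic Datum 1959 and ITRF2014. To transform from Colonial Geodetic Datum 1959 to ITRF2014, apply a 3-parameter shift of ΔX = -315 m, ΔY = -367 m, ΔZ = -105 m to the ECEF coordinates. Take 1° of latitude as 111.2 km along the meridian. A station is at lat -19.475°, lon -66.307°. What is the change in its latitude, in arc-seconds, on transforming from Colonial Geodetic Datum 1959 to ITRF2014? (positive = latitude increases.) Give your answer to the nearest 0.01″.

Δφ = -0.94″

sin φ = -0.333396, cos φ = 0.942787, sin λ = -0.915712, cos λ = 0.401836.
North component: ΔN = −sin φ cos λ·ΔX − sin φ sin λ·ΔY + cos φ·ΔZ = −(-0.333396)(0.401836)(-315) − (-0.333396)(-0.915712)(-367) + (0.942787)(-105) = -29.15 m.
1° of latitude spans 111200 m, so Δφ = -29.15 / 111200 × 3600 = -0.944″.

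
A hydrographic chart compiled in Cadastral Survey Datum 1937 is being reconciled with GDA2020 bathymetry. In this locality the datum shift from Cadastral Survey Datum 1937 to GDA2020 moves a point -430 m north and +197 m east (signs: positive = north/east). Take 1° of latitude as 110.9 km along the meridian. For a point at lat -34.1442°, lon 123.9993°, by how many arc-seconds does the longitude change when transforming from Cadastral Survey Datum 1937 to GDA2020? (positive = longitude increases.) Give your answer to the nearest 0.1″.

Δλ = 7.7″

At latitude -34.1442°, cos φ = 0.827628.
1° of longitude at this latitude = 110.9 × cos φ = 91.78 km, so Δλ = 197.0 / 91783.9 = 0.0021463° = 7.727″.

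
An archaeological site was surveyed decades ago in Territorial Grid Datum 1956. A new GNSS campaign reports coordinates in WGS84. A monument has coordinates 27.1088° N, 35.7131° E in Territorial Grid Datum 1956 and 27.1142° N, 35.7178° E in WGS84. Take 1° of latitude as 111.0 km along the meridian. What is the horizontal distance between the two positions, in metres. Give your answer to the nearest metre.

758 m

Δφ = 27.1142° − 27.1088° = +0.0054°; Δλ = 35.7178° − 35.7131° = +0.0047°.
ΔN = Δφ × 111000 = 599.4 m; ΔE = Δλ × 111000 × cos(27.1088°) = +0.0047 × 111000 × 0.890143 = 464.4 m.
Distance = √(ΔE² + ΔN²) = √(464.4² + 599.4²) = 758.2 m.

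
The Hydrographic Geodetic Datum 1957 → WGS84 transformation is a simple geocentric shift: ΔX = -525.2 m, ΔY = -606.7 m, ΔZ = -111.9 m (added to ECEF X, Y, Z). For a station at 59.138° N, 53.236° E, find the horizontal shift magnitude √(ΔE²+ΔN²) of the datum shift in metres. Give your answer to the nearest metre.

632 m

At φ = 59.138°, λ = 53.236°: sin φ = 0.858405, cos φ = 0.512972, sin λ = 0.801108, cos λ = 0.598520.
ΔE = −sin λ·ΔX + cos λ·ΔY = −(0.801108)·(-525.2) + (0.598520)·(-606.7) = 57.62 m.
ΔN = −sin φ cos λ·ΔX − sin φ sin λ·ΔY + cos φ·ΔZ = −(0.858405)(0.598520)(-525.2) − (0.858405)(0.801108)(-606.7) + (0.512972)(-111.9) = 629.64 m.
Horizontal magnitude = √(ΔE² + ΔN²) = √(57.62² + 629.64²) = 632.28 m.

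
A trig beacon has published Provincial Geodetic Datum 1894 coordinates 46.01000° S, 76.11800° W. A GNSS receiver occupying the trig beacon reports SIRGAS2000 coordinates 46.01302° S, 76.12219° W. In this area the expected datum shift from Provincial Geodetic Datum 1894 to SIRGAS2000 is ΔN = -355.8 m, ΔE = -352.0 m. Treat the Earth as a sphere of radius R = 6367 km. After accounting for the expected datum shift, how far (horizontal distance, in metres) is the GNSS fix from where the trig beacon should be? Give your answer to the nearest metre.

35 m

Observed coordinate differences: Δφ = -0.00302°, Δλ = -0.00419°.
Converting to metres (1° lat = 111125 m, cos φ = 0.694533): observed ΔN = -335.6 m, observed ΔE = -323.4 m.
Subtracting the expected shift leaves a residual of -335.6 − (-355.8) = 20.2 m north and -323.4 − (-352.0) = 28.6 m east.
Residual distance = √(20.2² + 28.6²) = 35.0 m.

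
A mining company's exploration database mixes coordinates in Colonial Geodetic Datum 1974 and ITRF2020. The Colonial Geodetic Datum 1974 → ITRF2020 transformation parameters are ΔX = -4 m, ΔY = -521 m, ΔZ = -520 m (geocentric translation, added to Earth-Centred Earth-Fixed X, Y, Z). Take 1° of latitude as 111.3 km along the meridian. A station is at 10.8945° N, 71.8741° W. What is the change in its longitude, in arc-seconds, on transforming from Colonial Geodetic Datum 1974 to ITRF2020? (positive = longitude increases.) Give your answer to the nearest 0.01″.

sin φ = 0.189001, cos φ = 0.981977, sin λ = -0.950375, cos λ = 0.311106.
East component: ΔE = −sin λ·ΔX + cos λ·ΔY = −(-0.950375)(-4) + (0.311106)(-521) = -165.89 m.
1° of latitude spans 111300 m; at latitude φ, 1° of longitude spans that × cos φ = 109294.0 m, so Δλ = -165.89 / 109294.0 × 3600 = -5.464″.

Δλ = -5.46″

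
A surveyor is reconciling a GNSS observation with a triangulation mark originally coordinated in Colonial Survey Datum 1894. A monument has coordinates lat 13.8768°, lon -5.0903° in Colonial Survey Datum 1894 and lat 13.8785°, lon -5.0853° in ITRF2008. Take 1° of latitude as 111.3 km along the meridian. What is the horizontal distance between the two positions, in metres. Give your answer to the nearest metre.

572 m

Δφ = 13.8785° − 13.8768° = +0.0017°; Δλ = -5.0853° − -5.0903° = +0.0050°.
ΔN = Δφ × 111300 = 189.2 m; ΔE = Δλ × 111300 × cos(13.8768°) = +0.0050 × 111300 × 0.970814 = 540.3 m.
Distance = √(ΔE² + ΔN²) = √(540.3² + 189.2²) = 572.4 m.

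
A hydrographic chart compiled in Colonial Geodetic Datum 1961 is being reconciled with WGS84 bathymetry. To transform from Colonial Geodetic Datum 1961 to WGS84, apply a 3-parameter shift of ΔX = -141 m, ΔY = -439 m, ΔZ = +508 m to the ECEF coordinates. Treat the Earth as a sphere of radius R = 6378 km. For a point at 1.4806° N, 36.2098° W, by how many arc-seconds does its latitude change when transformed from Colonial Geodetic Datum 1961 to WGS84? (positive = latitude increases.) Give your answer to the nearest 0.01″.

sin φ = 0.025838, cos φ = 0.999666, sin λ = -0.590744, cos λ = 0.806859.
North component: ΔN = −sin φ cos λ·ΔX − sin φ sin λ·ΔY + cos φ·ΔZ = −(0.025838)(0.806859)(-141) − (0.025838)(-0.590744)(-439) + (0.999666)(508) = 504.07 m.
1° of latitude spans πR/180 = 111317 m, so Δφ = 504.07 / 111317 × 3600 = 16.302″.

Δφ = 16.30″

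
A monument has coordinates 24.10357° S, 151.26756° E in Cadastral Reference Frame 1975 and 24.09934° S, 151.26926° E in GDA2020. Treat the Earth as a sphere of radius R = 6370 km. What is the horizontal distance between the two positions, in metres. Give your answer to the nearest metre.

Δφ = -24.09934° − -24.10357° = +0.00423°; Δλ = 151.26926° − 151.26756° = +0.00170°.
1° along a meridian = πR/180 = 111177 m.
ΔN = Δφ × 111177 = 470.3 m; ΔE = Δλ × 111177 × cos(-24.10357°) = +0.00170 × 111177 × 0.912809 = 172.5 m.
Distance = √(ΔE² + ΔN²) = √(172.5² + 470.3²) = 500.9 m.

501 m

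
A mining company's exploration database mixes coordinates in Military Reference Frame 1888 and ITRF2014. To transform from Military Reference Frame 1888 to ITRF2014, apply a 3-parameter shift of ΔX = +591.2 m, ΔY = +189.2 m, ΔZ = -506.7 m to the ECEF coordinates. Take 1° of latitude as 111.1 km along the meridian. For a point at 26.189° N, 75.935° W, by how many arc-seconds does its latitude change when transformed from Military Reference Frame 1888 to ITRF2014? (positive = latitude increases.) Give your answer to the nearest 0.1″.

Δφ = -14.2″

sin φ = 0.441334, cos φ = 0.897343, sin λ = -0.970021, cos λ = 0.243023.
North component: ΔN = −sin φ cos λ·ΔX − sin φ sin λ·ΔY + cos φ·ΔZ = −(0.441334)(0.243023)(591.2) − (0.441334)(-0.970021)(189.2) + (0.897343)(-506.7) = -437.10 m.
1° of latitude spans 111100 m, so Δφ = -437.10 / 111100 × 3600 = -14.163″.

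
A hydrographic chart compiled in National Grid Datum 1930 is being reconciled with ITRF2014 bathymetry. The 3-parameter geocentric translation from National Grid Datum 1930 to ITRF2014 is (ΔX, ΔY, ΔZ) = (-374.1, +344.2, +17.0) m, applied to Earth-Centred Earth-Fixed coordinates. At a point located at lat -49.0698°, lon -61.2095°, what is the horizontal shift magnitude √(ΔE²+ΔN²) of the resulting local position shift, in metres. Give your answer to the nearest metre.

388 m

At φ = -49.0698°, λ = -61.2095°: sin φ = -0.755508, cos φ = 0.655139, sin λ = -0.876387, cos λ = 0.481608.
ΔE = −sin λ·ΔX + cos λ·ΔY = −(-0.876387)·(-374.1) + (0.481608)·(344.2) = -162.09 m.
ΔN = −sin φ cos λ·ΔX − sin φ sin λ·ΔY + cos φ·ΔZ = −(-0.755508)(0.481608)(-374.1) − (-0.755508)(-0.876387)(344.2) + (0.655139)(17.0) = -352.88 m.
Horizontal magnitude = √(ΔE² + ΔN²) = √((-162.09)² + (-352.88)²) = 388.33 m.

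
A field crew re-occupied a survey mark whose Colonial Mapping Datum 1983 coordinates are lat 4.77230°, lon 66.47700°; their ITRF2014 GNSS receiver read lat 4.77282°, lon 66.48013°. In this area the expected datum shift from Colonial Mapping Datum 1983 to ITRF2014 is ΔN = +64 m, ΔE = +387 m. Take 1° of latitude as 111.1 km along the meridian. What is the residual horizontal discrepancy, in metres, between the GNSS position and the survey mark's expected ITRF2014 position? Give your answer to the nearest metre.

Observed coordinate differences: Δφ = +0.00052°, Δλ = +0.00313°.
Converting to metres (1° lat = 111100 m, cos φ = 0.996533): observed ΔN = 57.8 m, observed ΔE = 346.5 m.
Subtracting the expected shift leaves a residual of 57.8 − (64) = -6.2 m north and 346.5 − (387) = -40.5 m east.
Residual distance = √((-6.2)² + (-40.5)²) = 40.9 m.

41 m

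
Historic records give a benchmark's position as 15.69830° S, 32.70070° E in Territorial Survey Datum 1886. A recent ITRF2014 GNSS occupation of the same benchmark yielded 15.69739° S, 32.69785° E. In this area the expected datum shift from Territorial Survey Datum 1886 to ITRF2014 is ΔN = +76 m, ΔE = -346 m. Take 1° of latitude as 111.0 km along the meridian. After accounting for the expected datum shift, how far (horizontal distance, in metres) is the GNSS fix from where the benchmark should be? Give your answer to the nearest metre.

Observed coordinate differences: Δφ = +0.00091°, Δλ = -0.00285°.
Converting to metres (1° lat = 111000 m, cos φ = 0.962700): observed ΔN = 101.0 m, observed ΔE = -304.6 m.
Subtracting the expected shift leaves a residual of 101.0 − (76) = 25.0 m north and -304.6 − (-346) = 41.4 m east.
Residual distance = √(25.0² + 41.4²) = 48.4 m.

48 m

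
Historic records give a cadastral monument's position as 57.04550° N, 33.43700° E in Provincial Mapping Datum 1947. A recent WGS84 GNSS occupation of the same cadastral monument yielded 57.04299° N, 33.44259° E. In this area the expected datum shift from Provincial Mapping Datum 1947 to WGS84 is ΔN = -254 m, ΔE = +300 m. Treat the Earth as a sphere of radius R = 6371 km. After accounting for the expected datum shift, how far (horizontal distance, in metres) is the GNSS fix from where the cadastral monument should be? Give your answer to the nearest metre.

Observed coordinate differences: Δφ = -0.00251°, Δλ = +0.00559°.
Converting to metres (1° lat = 111195 m, cos φ = 0.543973): observed ΔN = -279.1 m, observed ΔE = 338.1 m.
Subtracting the expected shift leaves a residual of -279.1 − (-254) = -25.1 m north and 338.1 − (300) = 38.1 m east.
Residual distance = √((-25.1)² + 38.1²) = 45.6 m.

46 m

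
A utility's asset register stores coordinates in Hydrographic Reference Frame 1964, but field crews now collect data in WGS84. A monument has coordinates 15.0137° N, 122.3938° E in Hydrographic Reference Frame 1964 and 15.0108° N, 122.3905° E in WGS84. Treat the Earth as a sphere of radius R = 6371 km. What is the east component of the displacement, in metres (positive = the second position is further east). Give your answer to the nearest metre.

Δφ = 15.0108° − 15.0137° = -0.0029°; Δλ = 122.3905° − 122.3938° = -0.0033°.
1° along a meridian = πR/180 = 111195 m.
ΔN = Δφ × 111195 = -322.5 m; ΔE = Δλ × 111195 × cos(15.0137°) = -0.0033 × 111195 × 0.965864 = -354.4 m.

ΔE = -354 m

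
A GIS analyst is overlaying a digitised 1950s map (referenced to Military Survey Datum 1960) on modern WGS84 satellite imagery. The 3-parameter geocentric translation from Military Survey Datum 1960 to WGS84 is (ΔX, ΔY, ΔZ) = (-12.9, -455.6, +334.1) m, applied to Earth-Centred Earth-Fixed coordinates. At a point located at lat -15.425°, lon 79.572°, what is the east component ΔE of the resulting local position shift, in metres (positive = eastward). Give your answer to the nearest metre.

ΔE = -70 m

At φ = -15.425°, λ = 79.572°: sin φ = -0.265977, cos φ = 0.963979, sin λ = 0.983483, cos λ = 0.181000.
ΔE = −sin λ·ΔX + cos λ·ΔY = −(0.983483)·(-12.9) + (0.181000)·(-455.6) = -69.78 m.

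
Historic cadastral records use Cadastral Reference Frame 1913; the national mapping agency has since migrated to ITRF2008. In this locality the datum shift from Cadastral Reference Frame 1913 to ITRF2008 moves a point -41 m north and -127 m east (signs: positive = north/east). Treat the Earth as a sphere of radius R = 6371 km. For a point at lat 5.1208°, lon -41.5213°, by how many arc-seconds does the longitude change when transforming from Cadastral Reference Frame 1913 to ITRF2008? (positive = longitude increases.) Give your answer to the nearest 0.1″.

Δλ = -4.1″

At latitude 5.1208°, cos φ = 0.996009.
One radian of longitude at latitude φ spans R cos φ, so Δλ = ΔE / (R cos φ) = -127.0 / (6371000 × 0.996009) = -2.0014e-05 rad = -4.128″.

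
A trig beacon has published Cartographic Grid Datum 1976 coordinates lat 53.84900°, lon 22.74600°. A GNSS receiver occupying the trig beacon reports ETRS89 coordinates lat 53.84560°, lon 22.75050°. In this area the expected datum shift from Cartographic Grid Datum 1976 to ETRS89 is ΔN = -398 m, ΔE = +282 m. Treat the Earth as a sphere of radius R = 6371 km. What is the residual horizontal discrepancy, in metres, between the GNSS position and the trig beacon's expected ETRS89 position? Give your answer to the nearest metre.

24 m

Observed coordinate differences: Δφ = -0.00340°, Δλ = +0.00450°.
Converting to metres (1° lat = 111195 m, cos φ = 0.589915): observed ΔN = -378.1 m, observed ΔE = 295.2 m.
Subtracting the expected shift leaves a residual of -378.1 − (-398) = 19.9 m north and 295.2 − (282) = 13.2 m east.
Residual distance = √(19.9² + 13.2²) = 23.9 m.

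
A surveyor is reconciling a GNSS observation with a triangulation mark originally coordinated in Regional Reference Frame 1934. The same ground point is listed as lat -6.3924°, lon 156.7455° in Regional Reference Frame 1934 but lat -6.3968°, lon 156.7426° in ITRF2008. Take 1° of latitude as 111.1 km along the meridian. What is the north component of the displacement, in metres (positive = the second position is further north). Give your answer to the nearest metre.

ΔN = -489 m

Δφ = -6.3968° − -6.3924° = -0.0044°; Δλ = 156.7426° − 156.7455° = -0.0029°.
ΔN = Δφ × 111100 = -488.8 m; ΔE = Δλ × 111100 × cos(-6.3924°) = -0.0029 × 111100 × 0.993783 = -320.2 m.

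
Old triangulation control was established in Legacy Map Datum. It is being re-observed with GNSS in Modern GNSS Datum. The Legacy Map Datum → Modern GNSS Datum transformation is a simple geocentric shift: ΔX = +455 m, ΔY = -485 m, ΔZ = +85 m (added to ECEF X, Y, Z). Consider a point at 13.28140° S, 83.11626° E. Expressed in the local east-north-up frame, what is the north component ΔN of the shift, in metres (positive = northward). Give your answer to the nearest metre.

At φ = -13.28140°, λ = 83.11626°: sin φ = -0.229734, cos φ = 0.973254, sin λ = 0.992791, cos λ = 0.119855.
ΔN = −sin φ cos λ·ΔX − sin φ sin λ·ΔY + cos φ·ΔZ = −(-0.229734)(0.119855)(455) − (-0.229734)(0.992791)(-485) + (0.973254)(85) = -15.36 m.

ΔN = -15 m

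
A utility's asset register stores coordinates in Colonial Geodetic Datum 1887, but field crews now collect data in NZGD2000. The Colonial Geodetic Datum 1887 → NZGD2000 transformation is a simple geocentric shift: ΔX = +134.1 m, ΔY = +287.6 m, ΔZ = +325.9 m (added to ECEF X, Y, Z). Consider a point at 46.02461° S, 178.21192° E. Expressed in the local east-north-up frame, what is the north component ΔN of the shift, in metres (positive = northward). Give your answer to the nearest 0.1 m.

The local north axis is (−sin φ cos λ, −sin φ sin λ, cos φ), giving ΔN = -96.456 + 6.458 + 226.288 = 136.29 m.

ΔN = 136.3 m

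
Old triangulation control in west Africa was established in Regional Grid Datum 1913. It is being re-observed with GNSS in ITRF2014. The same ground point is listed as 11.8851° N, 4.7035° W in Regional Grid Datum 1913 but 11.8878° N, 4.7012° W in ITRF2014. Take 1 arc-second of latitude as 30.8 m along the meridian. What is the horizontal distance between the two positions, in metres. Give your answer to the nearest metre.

390 m

Δφ = 11.8878° − 11.8851° = +0.0027°; Δλ = -4.7012° − -4.7035° = +0.0023°.
1° of latitude = 3600 × 30.80 = 110880 m.
ΔN = Δφ × 110880 = 299.4 m; ΔE = Δλ × 110880 × cos(11.8851°) = +0.0023 × 110880 × 0.978563 = 249.6 m.
Distance = √(ΔE² + ΔN²) = √(249.6² + 299.4²) = 389.7 m.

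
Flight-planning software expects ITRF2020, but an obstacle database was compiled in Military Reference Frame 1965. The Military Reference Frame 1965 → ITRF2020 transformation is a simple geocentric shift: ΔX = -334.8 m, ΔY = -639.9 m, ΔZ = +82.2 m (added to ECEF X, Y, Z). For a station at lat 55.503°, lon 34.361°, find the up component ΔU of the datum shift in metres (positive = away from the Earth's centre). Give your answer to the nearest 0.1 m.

ΔU = -293.3 m

At φ = 55.503°, λ = 34.361°: sin φ = 0.824156, cos φ = 0.566363, sin λ = 0.564405, cos λ = 0.825498.
ΔU = cos φ cos λ·ΔX + cos φ sin λ·ΔY + sin φ·ΔZ = (0.566363)(0.825498)(-334.8) + (0.566363)(0.564405)(-639.9) + (0.824156)(82.2) = -293.33 m.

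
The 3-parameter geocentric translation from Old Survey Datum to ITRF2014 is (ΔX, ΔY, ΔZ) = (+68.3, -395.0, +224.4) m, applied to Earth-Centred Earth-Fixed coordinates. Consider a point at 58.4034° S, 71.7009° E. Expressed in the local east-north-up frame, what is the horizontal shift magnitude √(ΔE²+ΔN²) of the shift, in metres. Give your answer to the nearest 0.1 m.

263.4 m

At φ = -58.4034°, λ = 71.7009°: sin φ = -0.851758, cos φ = 0.523935, sin λ = 0.949430, cos λ = 0.313978.
ΔE = −sin λ·ΔX + cos λ·ΔY = −(0.949430)·(68.3) + (0.313978)·(-395.0) = -188.87 m.
ΔN = −sin φ cos λ·ΔX − sin φ sin λ·ΔY + cos φ·ΔZ = −(-0.851758)(0.313978)(68.3) − (-0.851758)(0.949430)(-395.0) + (0.523935)(224.4) = -183.59 m.
Horizontal magnitude = √(ΔE² + ΔN²) = √((-188.87)² + (-183.59)²) = 263.40 m.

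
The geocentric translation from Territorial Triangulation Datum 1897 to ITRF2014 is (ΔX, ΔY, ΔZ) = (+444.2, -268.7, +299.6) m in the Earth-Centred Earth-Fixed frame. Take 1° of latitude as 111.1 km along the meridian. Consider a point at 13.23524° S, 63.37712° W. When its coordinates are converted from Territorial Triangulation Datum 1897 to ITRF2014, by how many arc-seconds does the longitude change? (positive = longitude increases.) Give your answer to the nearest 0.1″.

sin φ = -0.228950, cos φ = 0.973438, sin λ = -0.893975, cos λ = 0.448116.
East component: ΔE = −sin λ·ΔX + cos λ·ΔY = −(-0.893975)(444.2) + (0.448116)(-268.7) = 276.70 m.
1° of latitude spans 111100 m; at latitude φ, 1° of longitude spans that × cos φ = 108149.0 m, so Δλ = 276.70 / 108149.0 × 3600 = 9.210″.

Δλ = 9.2″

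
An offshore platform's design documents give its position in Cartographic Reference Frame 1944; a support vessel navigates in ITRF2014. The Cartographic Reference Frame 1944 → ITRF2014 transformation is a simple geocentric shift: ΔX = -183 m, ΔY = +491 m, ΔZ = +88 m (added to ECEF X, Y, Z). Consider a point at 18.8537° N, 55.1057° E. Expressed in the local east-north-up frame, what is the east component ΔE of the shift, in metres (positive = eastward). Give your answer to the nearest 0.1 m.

ΔE = 431.0 m

The local east axis at (φ, λ) is (−sin λ, cos λ, 0), so ΔE = −sin(55.1057°)·(-183) + cos(55.1057°)·491 = 430.98 m.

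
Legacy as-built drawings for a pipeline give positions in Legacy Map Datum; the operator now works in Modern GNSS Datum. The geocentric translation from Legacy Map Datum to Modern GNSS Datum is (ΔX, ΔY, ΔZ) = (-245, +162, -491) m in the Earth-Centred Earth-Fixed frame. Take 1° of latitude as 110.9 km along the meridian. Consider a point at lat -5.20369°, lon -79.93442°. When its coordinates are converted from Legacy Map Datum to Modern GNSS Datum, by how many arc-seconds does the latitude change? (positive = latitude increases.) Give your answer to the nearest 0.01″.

sin φ = -0.090697, cos φ = 0.995879, sin λ = -0.984608, cos λ = 0.174775.
North component: ΔN = −sin φ cos λ·ΔX − sin φ sin λ·ΔY + cos φ·ΔZ = −(-0.090697)(0.174775)(-245) − (-0.090697)(-0.984608)(162) + (0.995879)(-491) = -507.33 m.
1° of latitude spans 110900 m, so Δφ = -507.33 / 110900 × 3600 = -16.469″.

Δφ = -16.47″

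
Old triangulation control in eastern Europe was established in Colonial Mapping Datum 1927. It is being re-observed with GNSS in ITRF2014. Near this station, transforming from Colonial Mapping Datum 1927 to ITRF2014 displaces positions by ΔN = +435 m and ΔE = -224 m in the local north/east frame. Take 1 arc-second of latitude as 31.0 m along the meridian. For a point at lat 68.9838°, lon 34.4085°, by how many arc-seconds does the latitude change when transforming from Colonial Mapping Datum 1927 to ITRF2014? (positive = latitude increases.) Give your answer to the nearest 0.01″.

1″ of latitude = 31.00 m, so Δφ = 435.0 / 31.00 = 14.032″.

Δφ = 14.03″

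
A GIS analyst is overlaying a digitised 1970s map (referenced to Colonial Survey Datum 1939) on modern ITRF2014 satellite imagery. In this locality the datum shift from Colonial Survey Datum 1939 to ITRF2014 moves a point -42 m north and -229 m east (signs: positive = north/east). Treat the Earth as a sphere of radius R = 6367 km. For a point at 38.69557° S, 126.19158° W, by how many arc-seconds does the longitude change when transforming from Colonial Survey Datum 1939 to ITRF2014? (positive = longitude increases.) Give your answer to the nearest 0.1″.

At latitude -38.69557°, cos φ = 0.780479.
One radian of longitude at latitude φ spans R cos φ, so Δλ = ΔE / (R cos φ) = -229.0 / (6367000 × 0.780479) = -4.6083e-05 rad = -9.505″.

Δλ = -9.5″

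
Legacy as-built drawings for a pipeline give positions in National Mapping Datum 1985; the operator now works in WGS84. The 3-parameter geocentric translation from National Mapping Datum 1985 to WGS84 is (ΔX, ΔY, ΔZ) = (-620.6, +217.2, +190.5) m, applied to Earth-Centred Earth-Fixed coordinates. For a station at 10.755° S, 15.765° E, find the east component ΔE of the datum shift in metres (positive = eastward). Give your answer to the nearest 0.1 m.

ΔE = 377.6 m

At φ = -10.755°, λ = 15.765°: sin φ = -0.186610, cos φ = 0.982434, sin λ = 0.271692, cos λ = 0.962384.
ΔE = −sin λ·ΔX + cos λ·ΔY = −(0.271692)·(-620.6) + (0.962384)·(217.2) = 377.64 m.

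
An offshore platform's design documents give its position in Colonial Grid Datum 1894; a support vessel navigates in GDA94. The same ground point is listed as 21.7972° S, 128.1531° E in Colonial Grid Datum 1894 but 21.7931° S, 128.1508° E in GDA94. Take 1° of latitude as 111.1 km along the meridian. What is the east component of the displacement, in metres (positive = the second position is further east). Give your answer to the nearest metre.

ΔE = -237 m

Δφ = -21.7931° − -21.7972° = +0.0041°; Δλ = 128.1508° − 128.1531° = -0.0023°.
ΔN = Δφ × 111100 = 455.5 m; ΔE = Δλ × 111100 × cos(-21.7972°) = -0.0023 × 111100 × 0.928504 = -237.3 m.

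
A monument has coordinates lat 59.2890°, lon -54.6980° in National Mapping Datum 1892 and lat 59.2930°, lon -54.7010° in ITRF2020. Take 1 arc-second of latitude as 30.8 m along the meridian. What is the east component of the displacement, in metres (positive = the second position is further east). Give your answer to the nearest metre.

ΔE = -170 m

Δφ = 59.2930° − 59.2890° = +0.0040°; Δλ = -54.7010° − -54.6980° = -0.0030°.
1° of latitude = 3600 × 30.80 = 110880 m.
ΔN = Δφ × 110880 = 443.5 m; ΔE = Δλ × 110880 × cos(59.2890°) = -0.0030 × 110880 × 0.510708 = -169.9 m.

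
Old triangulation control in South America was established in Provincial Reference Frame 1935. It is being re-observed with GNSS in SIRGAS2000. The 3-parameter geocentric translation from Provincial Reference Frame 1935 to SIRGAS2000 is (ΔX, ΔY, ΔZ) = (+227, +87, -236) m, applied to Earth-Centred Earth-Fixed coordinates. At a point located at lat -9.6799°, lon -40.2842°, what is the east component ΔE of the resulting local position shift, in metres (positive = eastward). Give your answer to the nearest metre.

At φ = -9.6799°, λ = -40.2842°: sin φ = -0.168144, cos φ = 0.985763, sin λ = -0.646579, cos λ = 0.762847.
ΔE = −sin λ·ΔX + cos λ·ΔY = −(-0.646579)·(227) + (0.762847)·(87) = 213.14 m.

ΔE = 213 m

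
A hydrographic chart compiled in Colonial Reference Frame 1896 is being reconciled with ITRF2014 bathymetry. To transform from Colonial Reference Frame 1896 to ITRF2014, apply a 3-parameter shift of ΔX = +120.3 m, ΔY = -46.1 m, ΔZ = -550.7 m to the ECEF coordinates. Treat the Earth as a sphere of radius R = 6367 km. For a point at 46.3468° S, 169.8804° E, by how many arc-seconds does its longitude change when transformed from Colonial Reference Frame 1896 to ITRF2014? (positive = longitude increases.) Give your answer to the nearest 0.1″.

Δλ = 1.1″

sin φ = -0.723531, cos φ = 0.690292, sin λ = 0.175703, cos λ = -0.984443.
East component: ΔE = −sin λ·ΔX + cos λ·ΔY = −(0.175703)(120.3) + (-0.984443)(-46.1) = 24.25 m.
1° of latitude spans πR/180 = 111125 m; at latitude φ, 1° of longitude spans that × cos φ = 76708.7 m, so Δλ = 24.25 / 76708.7 × 3600 = 1.138″.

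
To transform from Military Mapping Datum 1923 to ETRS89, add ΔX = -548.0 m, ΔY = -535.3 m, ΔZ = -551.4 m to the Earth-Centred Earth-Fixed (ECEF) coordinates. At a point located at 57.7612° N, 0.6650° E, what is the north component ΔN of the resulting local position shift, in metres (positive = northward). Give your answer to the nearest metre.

The local north axis is (−sin φ cos λ, −sin φ sin λ, cos φ), giving ΔN = 463.485 + 5.255 − 294.144 = 174.60 m.

ΔN = 175 m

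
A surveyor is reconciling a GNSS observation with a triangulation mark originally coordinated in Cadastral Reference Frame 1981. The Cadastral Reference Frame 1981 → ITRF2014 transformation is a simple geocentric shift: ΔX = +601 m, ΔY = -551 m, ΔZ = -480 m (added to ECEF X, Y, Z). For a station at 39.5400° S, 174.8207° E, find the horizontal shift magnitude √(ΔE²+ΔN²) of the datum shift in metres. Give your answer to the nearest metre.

At φ = -39.5400°, λ = 174.8207°: sin φ = -0.636617, cos φ = 0.771180, sin λ = 0.090273, cos λ = -0.995917.
ΔE = −sin λ·ΔX + cos λ·ΔY = −(0.090273)·(601) + (-0.995917)·(-551) = 494.50 m.
ΔN = −sin φ cos λ·ΔX − sin φ sin λ·ΔY + cos φ·ΔZ = −(-0.636617)(-0.995917)(601) − (-0.636617)(0.090273)(-551) + (0.771180)(-480) = -782.88 m.
Horizontal magnitude = √(ΔE² + ΔN²) = √(494.50² + (-782.88)²) = 925.97 m.

926 m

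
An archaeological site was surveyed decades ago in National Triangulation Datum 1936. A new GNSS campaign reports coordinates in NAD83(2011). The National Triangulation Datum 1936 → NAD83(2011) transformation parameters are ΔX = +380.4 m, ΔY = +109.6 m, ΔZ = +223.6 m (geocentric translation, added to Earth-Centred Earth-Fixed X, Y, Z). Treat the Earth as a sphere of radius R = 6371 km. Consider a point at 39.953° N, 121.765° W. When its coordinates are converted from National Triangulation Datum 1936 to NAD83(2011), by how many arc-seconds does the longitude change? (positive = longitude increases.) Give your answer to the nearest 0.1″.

Δλ = 11.2″

sin φ = 0.642159, cos φ = 0.766571, sin λ = -0.850214, cos λ = -0.526437.
East component: ΔE = −sin λ·ΔX + cos λ·ΔY = −(-0.850214)(380.4) + (-0.526437)(109.6) = 265.72 m.
1° of latitude spans πR/180 = 111195 m; at latitude φ, 1° of longitude spans that × cos φ = 85238.9 m, so Δλ = 265.72 / 85238.9 × 3600 = 11.223″.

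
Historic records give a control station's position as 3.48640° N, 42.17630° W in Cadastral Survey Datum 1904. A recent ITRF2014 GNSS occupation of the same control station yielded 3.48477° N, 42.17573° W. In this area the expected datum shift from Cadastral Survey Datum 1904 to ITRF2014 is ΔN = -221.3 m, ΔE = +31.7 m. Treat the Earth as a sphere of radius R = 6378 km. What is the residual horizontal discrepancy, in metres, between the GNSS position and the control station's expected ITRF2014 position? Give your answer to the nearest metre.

Observed coordinate differences: Δφ = -0.00163°, Δλ = +0.00057°.
Converting to metres (1° lat = 111317 m, cos φ = 0.998149): observed ΔN = -181.4 m, observed ΔE = 63.3 m.
Subtracting the expected shift leaves a residual of -181.4 − (-221.3) = 39.9 m north and 63.3 − (31.7) = 31.6 m east.
Residual distance = √(39.9² + 31.6²) = 50.9 m.

51 m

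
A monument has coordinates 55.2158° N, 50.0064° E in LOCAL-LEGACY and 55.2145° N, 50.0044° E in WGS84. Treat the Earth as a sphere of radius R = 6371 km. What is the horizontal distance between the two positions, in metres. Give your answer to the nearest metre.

Δφ = 55.2145° − 55.2158° = -0.0013°; Δλ = 50.0044° − 50.0064° = -0.0020°.
1° along a meridian = πR/180 = 111195 m.
ΔN = Δφ × 111195 = -144.6 m; ΔE = Δλ × 111195 × cos(55.2158°) = -0.0020 × 111195 × 0.570487 = -126.9 m.
Distance = √(ΔE² + ΔN²) = √((-126.9)² + (-144.6)²) = 192.3 m.

192 m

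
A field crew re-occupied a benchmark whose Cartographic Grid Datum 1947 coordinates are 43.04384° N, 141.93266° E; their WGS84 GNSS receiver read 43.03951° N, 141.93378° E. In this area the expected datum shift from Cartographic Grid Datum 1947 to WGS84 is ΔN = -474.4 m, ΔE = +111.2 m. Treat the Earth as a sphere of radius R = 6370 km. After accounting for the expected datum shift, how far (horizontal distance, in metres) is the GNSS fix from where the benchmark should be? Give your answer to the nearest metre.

Observed coordinate differences: Δφ = -0.00433°, Δλ = +0.00112°.
Converting to metres (1° lat = 111177 m, cos φ = 0.730832): observed ΔN = -481.4 m, observed ΔE = 91.0 m.
Subtracting the expected shift leaves a residual of -481.4 − (-474.4) = -7.0 m north and 91.0 − (111.2) = -20.2 m east.
Residual distance = √((-7.0)² + (-20.2)²) = 21.4 m.

21 m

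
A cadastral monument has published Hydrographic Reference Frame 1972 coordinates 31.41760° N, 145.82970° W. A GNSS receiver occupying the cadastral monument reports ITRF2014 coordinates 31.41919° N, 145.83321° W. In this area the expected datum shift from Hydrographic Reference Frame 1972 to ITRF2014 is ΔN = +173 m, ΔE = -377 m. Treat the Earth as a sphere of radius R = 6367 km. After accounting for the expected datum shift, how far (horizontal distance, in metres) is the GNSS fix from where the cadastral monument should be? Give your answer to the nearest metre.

44 m

Observed coordinate differences: Δφ = +0.00159°, Δλ = -0.00351°.
Converting to metres (1° lat = 111125 m, cos φ = 0.853391): observed ΔN = 176.7 m, observed ΔE = -332.9 m.
Subtracting the expected shift leaves a residual of 176.7 − (173) = 3.7 m north and -332.9 − (-377) = 44.1 m east.
Residual distance = √(3.7² + 44.1²) = 44.3 m.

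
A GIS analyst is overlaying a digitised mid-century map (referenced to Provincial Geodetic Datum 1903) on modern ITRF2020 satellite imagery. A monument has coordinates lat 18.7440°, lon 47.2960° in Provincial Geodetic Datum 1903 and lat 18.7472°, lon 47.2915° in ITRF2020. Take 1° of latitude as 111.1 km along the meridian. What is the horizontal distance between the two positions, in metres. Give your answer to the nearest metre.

592 m

Δφ = 18.7472° − 18.7440° = +0.0032°; Δλ = 47.2915° − 47.2960° = -0.0045°.
ΔN = Δφ × 111100 = 355.5 m; ΔE = Δλ × 111100 × cos(18.7440°) = -0.0045 × 111100 × 0.946964 = -473.4 m.
Distance = √(ΔE² + ΔN²) = √((-473.4)² + 355.5²) = 592.1 m.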